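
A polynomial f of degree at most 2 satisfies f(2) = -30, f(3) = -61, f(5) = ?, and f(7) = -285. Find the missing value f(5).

The 3 known points determine the degree-2 polynomial uniquely.
Write f(n) = an^2 + bn + c. Substituting each data point gives a linear system:
  4a + 2b + c = -30
  9a + 3b + c = -61
  49a + 7b + c = -285
Solving the system yields a = -5, b = -6, c = 2.
So f(n) = -5n^2 - 6n + 2.
Then f(5) = -153.

-153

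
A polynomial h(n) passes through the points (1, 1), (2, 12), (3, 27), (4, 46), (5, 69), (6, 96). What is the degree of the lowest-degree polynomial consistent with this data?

Forward differences of the values at n = 1, 2, 3, 4, 5, 6:
  h  : 1  12  27  46  69  96
  Δ  : 11  15  19  23  27
  Δ^2: 4  4  4  4
  Δ^3: 0  0  0
  Δ^4: 0  0
  Δ^5: 0
The second differences are constant (4) and nonzero, while all higher differences vanish, so the minimal degree is 2.

2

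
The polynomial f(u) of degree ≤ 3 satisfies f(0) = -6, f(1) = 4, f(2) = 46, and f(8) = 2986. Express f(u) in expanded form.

f(u) = 6u^3 - 2u^2 + 6u - 6

Using the Lagrange interpolation formula with nodes 0, 1, 2, 8:
  L_0(u) = (u - 1)(u - 2)(u - 8) / -16
  L_1(u) = u(u - 2)(u - 8) / 7
  L_2(u) = u(u - 1)(u - 8) / -12
  L_3(u) = u(u - 1)(u - 2) / 336
Then f(u) = -6·L_0(u) + 4·L_1(u) + 46·L_2(u) + 2986·L_3(u).
Expanding and collecting terms gives f(u) = 6u³ - 2u² + 6u - 6.
Check: f(2) = 46. ✓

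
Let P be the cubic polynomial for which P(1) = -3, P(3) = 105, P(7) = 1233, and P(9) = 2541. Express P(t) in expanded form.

Write P(t) = at^3 + bt^2 + ct + d. Substituting each data point gives a linear system:
  a + b + c + d = -3
  27a + 9b + 3c + d = 105
  343a + 49b + 7c + d = 1233
  729a + 81b + 9c + d = 2541
Solving the system yields a = 3, b = 5, c = -5, d = -6.
So P(t) = 3t^3 + 5t^2 - 5t - 6.
Check: P(9) = 2541. ✓

P(t) = 3t^3 + 5t^2 - 5t - 6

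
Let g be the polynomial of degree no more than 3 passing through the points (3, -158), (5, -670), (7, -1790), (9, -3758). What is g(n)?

Write g(n) = an^3 + bn^2 + cn + d. Substituting each data point gives a linear system:
  27a + 9b + 3c + d = -158
  125a + 25b + 5c + d = -670
  343a + 49b + 7c + d = -1790
  729a + 81b + 9c + d = -3758
Solving the system yields a = -5, b = -1, c = -3, d = -5.
So g(n) = -5n^3 - n^2 - 3n - 5.
Check: g(3) = -158. ✓

g(n) = -5n^3 - n^2 - 3n - 5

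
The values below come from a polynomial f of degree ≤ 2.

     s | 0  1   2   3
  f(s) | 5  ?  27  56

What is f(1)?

10

The 3 known points determine the degree-2 polynomial uniquely.
Write f(s) = as^2 + bs + c. Substituting each data point gives a linear system:
  c = 5
  4a + 2b + c = 27
  9a + 3b + c = 56
Solving the system yields a = 6, b = -1, c = 5.
So f(s) = 6s² - s + 5.
Then f(1) = 10.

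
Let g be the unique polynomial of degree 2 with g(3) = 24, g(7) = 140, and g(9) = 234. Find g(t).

Using the Lagrange interpolation formula with nodes 3, 7, 9:
  L_0(t) = (t - 7)(t - 9) / 24
  L_1(t) = (t - 3)(t - 9) / -8
  L_2(t) = (t - 3)(t - 7) / 12
Then g(t) = 24·L_0(t) + 140·L_1(t) + 234·L_2(t).
Expanding and collecting terms gives g(t) = 3t^2 - t.
Check: g(9) = 234. ✓

g(t) = 3t^2 - t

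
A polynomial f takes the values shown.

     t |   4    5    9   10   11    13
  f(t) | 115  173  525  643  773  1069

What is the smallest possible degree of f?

2

Divided differences on the nodes 4, 5, 9, 10, 11, 13:
  order 0: 115  173  525  643  773  1069
  order 1: 58  88  118  130  148
  order 2: 6  6  6  6
  order 3: 0  0  0
  order 4: 0  0
  order 5: 0
The order-2 divided differences are all 6 (nonzero) and every higher order vanishes, so the data lies on a polynomial of degree exactly 2.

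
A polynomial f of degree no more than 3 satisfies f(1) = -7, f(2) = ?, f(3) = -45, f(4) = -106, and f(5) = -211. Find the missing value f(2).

On equispaced nodes a degree-3 polynomial has vanishing fourth forward difference, so
  f(1) - 4·f(2) + 6·f(3) - 4·f(4) + f(5) = 0.
Substituting the known values and solving for f(2):
  -4·f(2) = 64
  f(2) = -16.

-16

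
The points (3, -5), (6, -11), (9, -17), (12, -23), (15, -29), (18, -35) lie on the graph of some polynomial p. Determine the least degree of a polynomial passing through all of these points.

Forward differences of the values at x = 3, 6, 9, 12, 15, 18:
  p  : -5  -11  -17  -23  -29  -35
  Δ  : -6  -6  -6  -6  -6
  Δ^2: 0  0  0  0
  Δ^3: 0  0  0
  Δ^4: 0  0
  Δ^5: 0
The first differences are constant (-6) and nonzero, while all higher differences vanish, so the minimal degree is 1.

1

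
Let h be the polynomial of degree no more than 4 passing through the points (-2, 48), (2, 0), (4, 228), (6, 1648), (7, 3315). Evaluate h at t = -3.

235

Using the Lagrange interpolation formula with nodes -2, 2, 4, 6, 7:
  L_0(t) = (t - 2)(t - 4)(t - 6)(t - 7) / 1728
  L_1(t) = (t + 2)(t - 4)(t - 6)(t - 7) / -160
  L_2(t) = (t + 2)(t - 2)(t - 6)(t - 7) / 72
  L_3(t) = (t + 2)(t - 2)(t - 4)(t - 7) / -64
  L_4(t) = (t + 2)(t - 2)(t - 4)(t - 6) / 135
Then h(t) = 48·L_0(t) + 0·L_1(t) + 228·L_2(t) + 1648·L_3(t) + 3315·L_4(t).
Expanding and collecting terms gives h(t) = 2t⁴ - 4t³ - 3t² + 4t + 4.
Evaluating at t = -3: h(-3) = 235.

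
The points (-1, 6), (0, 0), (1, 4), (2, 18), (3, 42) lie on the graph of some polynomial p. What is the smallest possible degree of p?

Forward differences of the values at n = -1, 0, 1, 2, 3:
  p  : 6  0  4  18  42
  Δ  : -6  4  14  24
  Δ^2: 10  10  10
  Δ^3: 0  0
  Δ^4: 0
The second differences are constant (10) and nonzero, while all higher differences vanish, so the minimal degree is 2.

2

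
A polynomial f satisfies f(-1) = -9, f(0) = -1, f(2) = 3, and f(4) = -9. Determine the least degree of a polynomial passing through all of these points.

Divided differences on the nodes -1, 0, 2, 4:
  order 0: -9  -1  3  -9
  order 1: 8  2  -6
  order 2: -2  -2
  order 3: 0
The order-2 divided differences are all -2 (nonzero) and every higher order vanishes, so the data lies on a polynomial of degree exactly 2.

2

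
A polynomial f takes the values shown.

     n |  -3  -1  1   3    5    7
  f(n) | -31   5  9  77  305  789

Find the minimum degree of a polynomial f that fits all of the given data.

3

Forward differences of the values at n = -3, -1, 1, 3, 5, 7:
  f  : -31  5  9  77  305  789
  Δ  : 36  4  68  228  484
  Δ^2: -32  64  160  256
  Δ^3: 96  96  96
  Δ^4: 0  0
  Δ^5: 0
The third differences are constant (96) and nonzero, while all higher differences vanish, so the minimal degree is 3.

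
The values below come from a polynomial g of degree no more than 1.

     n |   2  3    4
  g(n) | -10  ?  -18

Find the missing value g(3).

On equispaced nodes a degree-1 polynomial has vanishing second forward difference, so
  g(2) - 2·g(3) + g(4) = 0.
Substituting the known values and solving for g(3):
  -2·g(3) = 28
  g(3) = -14.

-14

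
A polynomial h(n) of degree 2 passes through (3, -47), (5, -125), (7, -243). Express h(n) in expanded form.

Write h(n) = an^2 + bn + c. Substituting each data point gives a linear system:
  9a + 3b + c = -47
  25a + 5b + c = -125
  49a + 7b + c = -243
Solving the system yields a = -5, b = 1, c = -5.
So h(n) = -5n^2 + n - 5.
Check: h(3) = -47. ✓

h(n) = -5n^2 + n - 5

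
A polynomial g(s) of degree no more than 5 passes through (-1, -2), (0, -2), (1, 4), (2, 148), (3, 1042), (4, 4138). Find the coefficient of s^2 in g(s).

-2

Write g(s) = as^5 + bs^4 + cs^3 + ds^2 + es + k. Substituting each data point gives a linear system:
  -a + b - c + d - e + k = -2
  k = -2
  a + b + c + d + e + k = 4
  32a + 16b + 8c + 4d + 2e + k = 148
  243a + 81b + 27c + 9d + 3e + k = 1042
  1024a + 256b + 64c + 16d + 4e + k = 4138
Solving the system yields a = 3, b = 5, c = -3, d = -2, e = 3, k = -2.
So g(s) = 3s⁵ + 5s⁴ - 3s³ - 2s² + 3s - 2.
The coefficient of s^2 is -2.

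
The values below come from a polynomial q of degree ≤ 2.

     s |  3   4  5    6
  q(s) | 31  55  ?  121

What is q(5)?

85

The 3 known points determine the degree-2 polynomial uniquely.
Write q(s) = as^2 + bs + c. Substituting each data point gives a linear system:
  9a + 3b + c = 31
  16a + 4b + c = 55
  36a + 6b + c = 121
Solving the system yields a = 3, b = 3, c = -5.
So q(s) = 3s² + 3s - 5.
Then q(5) = 85.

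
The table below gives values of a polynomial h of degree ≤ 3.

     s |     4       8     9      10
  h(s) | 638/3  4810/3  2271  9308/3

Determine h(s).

h(s) = 3s^3 + s^2 - (1/3)s + 6

Using the Lagrange interpolation formula with nodes 4, 8, 9, 10:
  L_0(s) = (s - 8)(s - 9)(s - 10) / -120
  L_1(s) = (s - 4)(s - 9)(s - 10) / 8
  L_2(s) = (s - 4)(s - 8)(s - 10) / -5
  L_3(s) = (s - 4)(s - 8)(s - 9) / 12
Then h(s) = 638/3·L_0(s) + 4810/3·L_1(s) + 2271·L_2(s) + 9308/3·L_3(s).
Expanding and collecting terms gives h(s) = 3s³ + s² - (1/3)s + 6.
Check: h(10) = 9308/3. ✓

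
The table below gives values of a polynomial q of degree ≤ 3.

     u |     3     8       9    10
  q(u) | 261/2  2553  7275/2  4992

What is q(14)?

13710

Write q(u) = au^3 + bu^2 + cu + d. Substituting each data point gives a linear system:
  27a + 9b + 3c + d = 261/2
  512a + 64b + 8c + d = 2553
  729a + 81b + 9c + d = 7275/2
  1000a + 100b + 10c + d = 4992
Solving the system yields a = 5, b = 0, c = -1/2, d = -3.
So q(u) = 5u^3 - (1/2)u - 3.
Then q(14) = 13710.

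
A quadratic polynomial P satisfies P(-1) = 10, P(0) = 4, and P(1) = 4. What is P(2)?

10

Write P(n) = an^2 + bn + c. Substituting each data point gives a linear system:
  a - b + c = 10
  c = 4
  a + b + c = 4
Solving the system yields a = 3, b = -3, c = 4.
So P(n) = 3n² - 3n + 4.
Then P(2) = 10.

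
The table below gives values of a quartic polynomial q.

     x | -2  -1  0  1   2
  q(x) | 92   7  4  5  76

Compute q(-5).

Using the Lagrange interpolation formula with nodes -2, -1, 0, 1, 2:
  L_0(x) = (x + 1)x(x - 1)(x - 2) / 24
  L_1(x) = (x + 2)x(x - 1)(x - 2) / -6
  L_2(x) = (x + 2)(x + 1)(x - 1)(x - 2) / 4
  L_3(x) = (x + 2)(x + 1)x(x - 2) / -6
  L_4(x) = (x + 2)(x + 1)x(x - 1) / 24
Then q(x) = 92·L_0(x) + 7·L_1(x) + 4·L_2(x) + 5·L_3(x) + 76·L_4(x).
Expanding and collecting terms gives q(x) = 6x⁴ - x³ - 4x² + 4.
Evaluating at x = -5: q(-5) = 3779.

3779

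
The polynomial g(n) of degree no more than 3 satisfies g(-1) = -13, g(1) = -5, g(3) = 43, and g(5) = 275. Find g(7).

835

Forward differences of the values at n = -1, 1, 3, 5:
  g  : -13  -5  43  275
  Δ  : 8  48  232
  Δ^2: 40  184
  Δ^3: 144
The third differences are constant, confirming degree 3.
Interpolating (Newton forward form) and evaluating at n = 7 gives g(7) = 835.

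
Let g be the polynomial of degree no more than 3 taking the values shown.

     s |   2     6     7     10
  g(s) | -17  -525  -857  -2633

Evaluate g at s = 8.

-1307

Using the Lagrange interpolation formula with nodes 2, 6, 7, 10:
  L_0(s) = (s - 6)(s - 7)(s - 10) / -160
  L_1(s) = (s - 2)(s - 7)(s - 10) / 16
  L_2(s) = (s - 2)(s - 6)(s - 10) / -15
  L_3(s) = (s - 2)(s - 6)(s - 7) / 96
Then g(s) = -17·L_0(s) - 525·L_1(s) - 857·L_2(s) - 2633·L_3(s).
Expanding and collecting terms gives g(s) = -3s^3 + 4s^2 - 3s - 3.
Evaluating at s = 8: g(8) = -1307.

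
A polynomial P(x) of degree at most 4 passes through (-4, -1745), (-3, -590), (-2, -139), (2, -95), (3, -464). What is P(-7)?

Write P(x) = ax^4 + bx^3 + cx^2 + dx + e. Substituting each data point gives a linear system:
  256a - 64b + 16c - 4d + e = -1745
  81a - 27b + 9c - 3d + e = -590
  16a - 8b + 4c - 2d + e = -139
  16a + 8b + 4c + 2d + e = -95
  81a + 27b + 9c + 3d + e = -464
Solving the system yields a = -6, b = 2, c = -4, d = 3, e = -5.
So P(x) = -6x⁴ + 2x³ - 4x² + 3x - 5.
Then P(-7) = -15314.

-15314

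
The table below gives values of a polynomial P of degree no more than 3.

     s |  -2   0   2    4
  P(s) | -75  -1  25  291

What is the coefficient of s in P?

Write P(s) = as^3 + bs^2 + cs + d. Substituting each data point gives a linear system:
  -8a + 4b - 2c + d = -75
  d = -1
  8a + 4b + 2c + d = 25
  64a + 16b + 4c + d = 291
Solving the system yields a = 6, b = -6, c = 1, d = -1.
So P(s) = 6s³ - 6s² + s - 1.
The coefficient of s is 1.

1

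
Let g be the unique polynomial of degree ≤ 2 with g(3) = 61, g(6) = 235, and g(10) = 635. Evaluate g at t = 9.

Using the Lagrange interpolation formula with nodes 3, 6, 10:
  L_0(t) = (t - 6)(t - 10) / 21
  L_1(t) = (t - 3)(t - 10) / -12
  L_2(t) = (t - 3)(t - 6) / 28
Then g(t) = 61·L_0(t) + 235·L_1(t) + 635·L_2(t).
Expanding and collecting terms gives g(t) = 6t^2 + 4t - 5.
Evaluating at t = 9: g(9) = 517.

517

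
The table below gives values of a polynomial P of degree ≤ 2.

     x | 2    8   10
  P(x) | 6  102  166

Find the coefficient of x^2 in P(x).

Write P(x) = ax^2 + bx + c. Substituting each data point gives a linear system:
  4a + 2b + c = 6
  64a + 8b + c = 102
  100a + 10b + c = 166
Solving the system yields a = 2, b = -4, c = 6.
So P(x) = 2x^2 - 4x + 6.
The leading coefficient is 2.

2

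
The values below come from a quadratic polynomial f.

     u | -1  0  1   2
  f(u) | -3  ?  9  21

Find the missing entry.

1

The 3 known points determine the degree-2 polynomial uniquely.
Write f(u) = au^2 + bu + c. Substituting each data point gives a linear system:
  a - b + c = -3
  a + b + c = 9
  4a + 2b + c = 21
Solving the system yields a = 2, b = 6, c = 1.
So f(u) = 2u^2 + 6u + 1.
Then f(0) = 1.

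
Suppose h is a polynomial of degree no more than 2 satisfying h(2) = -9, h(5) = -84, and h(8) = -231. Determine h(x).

h(x) = -4x^2 + 3x + 1

Write h(x) = ax^2 + bx + c. Substituting each data point gives a linear system:
  4a + 2b + c = -9
  25a + 5b + c = -84
  64a + 8b + c = -231
Solving the system yields a = -4, b = 3, c = 1.
So h(x) = -4x^2 + 3x + 1.
Check: h(5) = -84. ✓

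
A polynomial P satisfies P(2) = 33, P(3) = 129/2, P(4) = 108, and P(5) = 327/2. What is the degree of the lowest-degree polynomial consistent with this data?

2

Forward differences of the values at x = 2, 3, 4, 5:
  P  : 33  129/2  108  327/2
  Δ  : 63/2  87/2  111/2
  Δ^2: 12  12
  Δ^3: 0
The second differences are constant (12) and nonzero, while all higher differences vanish, so the minimal degree is 2.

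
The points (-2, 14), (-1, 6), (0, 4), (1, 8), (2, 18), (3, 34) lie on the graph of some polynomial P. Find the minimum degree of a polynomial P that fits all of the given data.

Forward differences of the values at s = -2, -1, 0, 1, 2, 3:
  P  : 14  6  4  8  18  34
  Δ  : -8  -2  4  10  16
  Δ^2: 6  6  6  6
  Δ^3: 0  0  0
  Δ^4: 0  0
  Δ^5: 0
The second differences are constant (6) and nonzero, while all higher differences vanish, so the minimal degree is 2.

2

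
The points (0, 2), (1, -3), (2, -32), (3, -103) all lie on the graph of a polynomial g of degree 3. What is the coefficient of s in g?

1

Write g(s) = as^3 + bs^2 + cs + d. Substituting each data point gives a linear system:
  d = 2
  a + b + c + d = -3
  8a + 4b + 2c + d = -32
  27a + 9b + 3c + d = -103
Solving the system yields a = -3, b = -3, c = 1, d = 2.
So g(s) = -3s³ - 3s² + s + 2.
The coefficient of s is 1.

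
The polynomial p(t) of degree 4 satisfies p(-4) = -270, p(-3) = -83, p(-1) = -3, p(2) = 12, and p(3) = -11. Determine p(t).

p(t) = -t^4 + t^3 + 4t^2 + 3t - 2

Write p(t) = at^4 + bt^3 + ct^2 + dt + e. Substituting each data point gives a linear system:
  256a - 64b + 16c - 4d + e = -270
  81a - 27b + 9c - 3d + e = -83
  a - b + c - d + e = -3
  16a + 8b + 4c + 2d + e = 12
  81a + 27b + 9c + 3d + e = -11
Solving the system yields a = -1, b = 1, c = 4, d = 3, e = -2.
So p(t) = -t^4 + t^3 + 4t^2 + 3t - 2.
Check: p(3) = -11. ✓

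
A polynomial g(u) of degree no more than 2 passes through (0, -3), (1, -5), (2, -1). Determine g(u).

Using the Lagrange interpolation formula with nodes 0, 1, 2:
  L_0(u) = (u - 1)(u - 2) / 2
  L_1(u) = u(u - 2) / -1
  L_2(u) = u(u - 1) / 2
Then g(u) = -3·L_0(u) - 5·L_1(u) - 1·L_2(u).
Expanding and collecting terms gives g(u) = 3u² - 5u - 3.
Check: g(2) = -1. ✓

g(u) = 3u^2 - 5u - 3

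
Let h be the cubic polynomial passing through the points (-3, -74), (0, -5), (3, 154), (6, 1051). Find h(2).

51

Write h(x) = ax^3 + bx^2 + cx + d. Substituting each data point gives a linear system:
  -27a + 9b - 3c + d = -74
  d = -5
  27a + 9b + 3c + d = 154
  216a + 36b + 6c + d = 1051
Solving the system yields a = 4, b = 5, c = 2, d = -5.
So h(x) = 4x^3 + 5x^2 + 2x - 5.
Then h(2) = 51.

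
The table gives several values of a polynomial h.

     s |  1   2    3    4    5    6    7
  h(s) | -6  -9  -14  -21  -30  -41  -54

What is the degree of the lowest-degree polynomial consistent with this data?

Forward differences of the values at s = 1, 2, 3, 4, 5, 6, 7:
  h  : -6  -9  -14  -21  -30  -41  -54
  Δ  : -3  -5  -7  -9  -11  -13
  Δ^2: -2  -2  -2  -2  -2
  Δ^3: 0  0  0  0
  Δ^4: 0  0  0
  Δ^5: 0  0
  Δ^6: 0
The second differences are constant (-2) and nonzero, while all higher differences vanish, so the minimal degree is 2.

2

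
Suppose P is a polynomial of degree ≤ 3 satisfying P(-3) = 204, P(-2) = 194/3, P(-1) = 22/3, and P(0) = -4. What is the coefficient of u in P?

-1/3

Write P(u) = au^3 + bu^2 + cu + d. Substituting each data point gives a linear system:
  -27a + 9b - 3c + d = 204
  -8a + 4b - 2c + d = 194/3
  -a + b - c + d = 22/3
  d = -4
Solving the system yields a = -6, b = 5, c = -1/3, d = -4.
So P(u) = -6u^3 + 5u^2 - (1/3)u - 4.
The coefficient of u is -1/3.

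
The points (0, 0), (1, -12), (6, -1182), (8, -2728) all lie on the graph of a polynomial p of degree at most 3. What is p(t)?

Using the Lagrange interpolation formula with nodes 0, 1, 6, 8:
  L_0(t) = (t - 1)(t - 6)(t - 8) / -48
  L_1(t) = t(t - 6)(t - 8) / 35
  L_2(t) = t(t - 1)(t - 8) / -60
  L_3(t) = t(t - 1)(t - 6) / 112
Then p(t) = 0·L_0(t) - 12·L_1(t) - 1182·L_2(t) - 2728·L_3(t).
Expanding and collecting terms gives p(t) = -5t^3 - 2t^2 - 5t.
Check: p(6) = -1182. ✓

p(t) = -5t^3 - 2t^2 - 5t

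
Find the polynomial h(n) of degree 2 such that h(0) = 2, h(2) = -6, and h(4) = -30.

h(n) = -2n^2 + 2

Using the Lagrange interpolation formula with nodes 0, 2, 4:
  L_0(n) = (n - 2)(n - 4) / 8
  L_1(n) = n(n - 4) / -4
  L_2(n) = n(n - 2) / 8
Then h(n) = 2·L_0(n) - 6·L_1(n) - 30·L_2(n).
Expanding and collecting terms gives h(n) = -2n^2 + 2.
Check: h(2) = -6. ✓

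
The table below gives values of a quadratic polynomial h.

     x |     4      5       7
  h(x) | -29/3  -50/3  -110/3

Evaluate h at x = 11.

Using the Lagrange interpolation formula with nodes 4, 5, 7:
  L_0(x) = (x - 5)(x - 7) / 3
  L_1(x) = (x - 4)(x - 7) / -2
  L_2(x) = (x - 4)(x - 5) / 6
Then h(x) = -29/3·L_0(x) - 50/3·L_1(x) - 110/3·L_2(x).
Expanding and collecting terms gives h(x) = -x^2 + 2x - 5/3.
Evaluating at x = 11: h(11) = -302/3.

-302/3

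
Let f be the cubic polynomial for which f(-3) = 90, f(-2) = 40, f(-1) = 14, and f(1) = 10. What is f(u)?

Using the Lagrange interpolation formula with nodes -3, -2, -1, 1:
  L_0(u) = (u + 2)(u + 1)(u - 1) / -8
  L_1(u) = (u + 3)(u + 1)(u - 1) / 3
  L_2(u) = (u + 3)(u + 2)(u - 1) / -4
  L_3(u) = (u + 3)(u + 2)(u + 1) / 24
Then f(u) = 90·L_0(u) + 40·L_1(u) + 14·L_2(u) + 10·L_3(u).
Expanding and collecting terms gives f(u) = -u^3 + 6u^2 - u + 6.
Check: f(-2) = 40. ✓

f(u) = -u^3 + 6u^2 - u + 6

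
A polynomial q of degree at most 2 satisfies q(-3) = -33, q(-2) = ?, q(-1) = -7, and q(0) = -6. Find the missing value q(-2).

On equispaced nodes a degree-2 polynomial has vanishing third forward difference, so
  - q(-3) + 3·q(-2) - 3·q(-1) + q(0) = 0.
Substituting the known values and solving for q(-2):
  3·q(-2) = -48
  q(-2) = -16.

-16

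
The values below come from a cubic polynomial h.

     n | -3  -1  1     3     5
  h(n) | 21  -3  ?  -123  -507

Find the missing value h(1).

On equispaced nodes a degree-3 polynomial has vanishing fourth forward difference, so
  h(-3) - 4·h(-1) + 6·h(1) - 4·h(3) + h(5) = 0.
Substituting the known values and solving for h(1):
  6·h(1) = -18
  h(1) = -3.

-3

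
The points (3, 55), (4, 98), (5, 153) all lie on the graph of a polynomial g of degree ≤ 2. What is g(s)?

g(s) = 6s^2 + s - 2

Write g(s) = as^2 + bs + c. Substituting each data point gives a linear system:
  9a + 3b + c = 55
  16a + 4b + c = 98
  25a + 5b + c = 153
Solving the system yields a = 6, b = 1, c = -2.
So g(s) = 6s^2 + s - 2.
Check: g(5) = 153. ✓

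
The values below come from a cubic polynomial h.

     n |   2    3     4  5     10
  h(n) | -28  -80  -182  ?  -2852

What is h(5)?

-352

The 4 known points determine the degree-3 polynomial uniquely.
Write h(n) = an^3 + bn^2 + cn + d. Substituting each data point gives a linear system:
  8a + 4b + 2c + d = -28
  27a + 9b + 3c + d = -80
  64a + 16b + 4c + d = -182
  1000a + 100b + 10c + d = -2852
Solving the system yields a = -3, b = 2, c = -5, d = -2.
So h(n) = -3n³ + 2n² - 5n - 2.
Then h(5) = -352.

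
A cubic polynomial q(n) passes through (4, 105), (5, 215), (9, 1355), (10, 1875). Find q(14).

Using the Lagrange interpolation formula with nodes 4, 5, 9, 10:
  L_0(n) = (n - 5)(n - 9)(n - 10) / -30
  L_1(n) = (n - 4)(n - 9)(n - 10) / 20
  L_2(n) = (n - 4)(n - 5)(n - 10) / -20
  L_3(n) = (n - 4)(n - 5)(n - 9) / 30
Then q(n) = 105·L_0(n) + 215·L_1(n) + 1355·L_2(n) + 1875·L_3(n).
Expanding and collecting terms gives q(n) = 2n³ - n² - 3n + 5.
Evaluating at n = 14: q(14) = 5255.

5255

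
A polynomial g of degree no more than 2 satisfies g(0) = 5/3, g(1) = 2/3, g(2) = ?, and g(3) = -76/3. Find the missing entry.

-25/3

On equispaced nodes a degree-2 polynomial has vanishing third forward difference, so
  - g(0) + 3·g(1) - 3·g(2) + g(3) = 0.
Substituting the known values and solving for g(2):
  -3·g(2) = 25
  g(2) = -25/3.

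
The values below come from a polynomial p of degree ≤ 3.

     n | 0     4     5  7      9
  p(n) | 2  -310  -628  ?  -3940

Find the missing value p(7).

-1804

The 4 known points determine the degree-3 polynomial uniquely.
Write p(n) = an^3 + bn^2 + cn + d. Substituting each data point gives a linear system:
  d = 2
  64a + 16b + 4c + d = -310
  125a + 25b + 5c + d = -628
  729a + 81b + 9c + d = -3940
Solving the system yields a = -6, b = 6, c = -6, d = 2.
So p(n) = -6n^3 + 6n^2 - 6n + 2.
Then p(7) = -1804.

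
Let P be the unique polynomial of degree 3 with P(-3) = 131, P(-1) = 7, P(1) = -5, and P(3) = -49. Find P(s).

Write P(s) = as^3 + bs^2 + cs + d. Substituting each data point gives a linear system:
  -27a + 9b - 3c + d = 131
  -a + b - c + d = 7
  a + b + c + d = -5
  27a + 9b + 3c + d = -49
Solving the system yields a = -3, b = 5, c = -3, d = -4.
So P(s) = -3s³ + 5s² - 3s - 4.
Check: P(1) = -5. ✓

P(s) = -3s^3 + 5s^2 - 3s - 4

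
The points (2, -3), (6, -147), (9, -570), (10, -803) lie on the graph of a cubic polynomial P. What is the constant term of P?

-3

Write P(n) = an^3 + bn^2 + cn + d. Substituting each data point gives a linear system:
  8a + 4b + 2c + d = -3
  216a + 36b + 6c + d = -147
  729a + 81b + 9c + d = -570
  1000a + 100b + 10c + d = -803
Solving the system yields a = -1, b = 2, c = 0, d = -3.
So P(n) = -n³ + 2n² - 3.
The constant term is -3.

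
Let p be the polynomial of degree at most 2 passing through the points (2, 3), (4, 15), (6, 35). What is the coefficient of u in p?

0

Write p(u) = au^2 + bu + c. Substituting each data point gives a linear system:
  4a + 2b + c = 3
  16a + 4b + c = 15
  36a + 6b + c = 35
Solving the system yields a = 1, b = 0, c = -1.
So p(u) = u^2 - 1.
The coefficient of u is 0.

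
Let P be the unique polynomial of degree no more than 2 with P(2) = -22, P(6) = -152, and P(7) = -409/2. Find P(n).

Using the Lagrange interpolation formula with nodes 2, 6, 7:
  L_0(n) = (n - 6)(n - 7) / 20
  L_1(n) = (n - 2)(n - 7) / -4
  L_2(n) = (n - 2)(n - 6) / 5
Then P(n) = -22·L_0(n) - 152·L_1(n) - 409/2·L_2(n).
Expanding and collecting terms gives P(n) = -4n^2 - (1/2)n - 5.
Check: P(2) = -22. ✓

P(n) = -4n^2 - (1/2)n - 5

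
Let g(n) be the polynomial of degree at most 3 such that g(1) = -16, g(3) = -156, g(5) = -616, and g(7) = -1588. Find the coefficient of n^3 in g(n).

Write g(n) = an^3 + bn^2 + cn + d. Substituting each data point gives a linear system:
  a + b + c + d = -16
  27a + 9b + 3c + d = -156
  125a + 25b + 5c + d = -616
  343a + 49b + 7c + d = -1588
Solving the system yields a = -4, b = -4, c = -2, d = -6.
So g(n) = -4n³ - 4n² - 2n - 6.
The leading coefficient is -4.

-4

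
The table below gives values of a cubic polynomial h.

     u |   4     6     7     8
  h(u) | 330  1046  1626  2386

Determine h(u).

Write h(u) = au^3 + bu^2 + cu + d. Substituting each data point gives a linear system:
  64a + 16b + 4c + d = 330
  216a + 36b + 6c + d = 1046
  343a + 49b + 7c + d = 1626
  512a + 64b + 8c + d = 2386
Solving the system yields a = 4, b = 6, c = -6, d = 2.
So h(u) = 4u³ + 6u² - 6u + 2.
Check: h(6) = 1046. ✓

h(u) = 4u^3 + 6u^2 - 6u + 2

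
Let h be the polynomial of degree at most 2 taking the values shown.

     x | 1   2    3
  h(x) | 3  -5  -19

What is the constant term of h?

5

Write h(x) = ax^2 + bx + c. Substituting each data point gives a linear system:
  a + b + c = 3
  4a + 2b + c = -5
  9a + 3b + c = -19
Solving the system yields a = -3, b = 1, c = 5.
So h(x) = -3x² + x + 5.
The constant term is 5.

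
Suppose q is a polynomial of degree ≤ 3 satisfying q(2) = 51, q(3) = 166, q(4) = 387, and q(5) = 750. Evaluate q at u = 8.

3051

Write q(u) = au^3 + bu^2 + cu + d. Substituting each data point gives a linear system:
  8a + 4b + 2c + d = 51
  27a + 9b + 3c + d = 166
  64a + 16b + 4c + d = 387
  125a + 25b + 5c + d = 750
Solving the system yields a = 6, b = -1, c = 6, d = -5.
So q(u) = 6u^3 - u^2 + 6u - 5.
Then q(8) = 3051.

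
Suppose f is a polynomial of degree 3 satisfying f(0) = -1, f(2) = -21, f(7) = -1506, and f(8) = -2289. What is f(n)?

Write f(n) = an^3 + bn^2 + cn + d. Substituting each data point gives a linear system:
  d = -1
  8a + 4b + 2c + d = -21
  343a + 49b + 7c + d = -1506
  512a + 64b + 8c + d = -2289
Solving the system yields a = -5, b = 4, c = 2, d = -1.
So f(n) = -5n^3 + 4n^2 + 2n - 1.
Check: f(2) = -21. ✓

f(n) = -5n^3 + 4n^2 + 2n - 1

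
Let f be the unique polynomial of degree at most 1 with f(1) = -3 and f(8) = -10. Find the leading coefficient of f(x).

Write f(x) = ax + b. Substituting each data point gives a linear system:
  a + b = -3
  8a + b = -10
Solving the system yields a = -1, b = -2.
So f(x) = -x - 2.
The leading coefficient is -1.

-1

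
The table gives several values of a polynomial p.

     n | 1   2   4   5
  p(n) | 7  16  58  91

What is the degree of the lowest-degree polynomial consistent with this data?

Divided differences on the nodes 1, 2, 4, 5:
  order 0: 7  16  58  91
  order 1: 9  21  33
  order 2: 4  4
  order 3: 0
The order-2 divided differences are all 4 (nonzero) and every higher order vanishes, so the data lies on a polynomial of degree exactly 2.

2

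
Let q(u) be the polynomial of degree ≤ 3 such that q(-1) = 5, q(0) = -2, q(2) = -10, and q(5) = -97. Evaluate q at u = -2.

Write q(u) = au^3 + bu^2 + cu + d. Substituting each data point gives a linear system:
  -a + b - c + d = 5
  d = -2
  8a + 4b + 2c + d = -10
  125a + 25b + 5c + d = -97
Solving the system yields a = -1, b = 2, c = -4, d = -2.
So q(u) = -u^3 + 2u^2 - 4u - 2.
Then q(-2) = 22.

22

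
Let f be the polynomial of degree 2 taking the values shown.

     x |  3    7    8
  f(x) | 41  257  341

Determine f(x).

Write f(x) = ax^2 + bx + c. Substituting each data point gives a linear system:
  9a + 3b + c = 41
  49a + 7b + c = 257
  64a + 8b + c = 341
Solving the system yields a = 6, b = -6, c = 5.
So f(x) = 6x² - 6x + 5.
Check: f(7) = 257. ✓

f(x) = 6x^2 - 6x + 5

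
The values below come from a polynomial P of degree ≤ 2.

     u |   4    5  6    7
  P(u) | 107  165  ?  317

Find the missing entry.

235

The 3 known points determine the degree-2 polynomial uniquely.
Write P(u) = au^2 + bu + c. Substituting each data point gives a linear system:
  16a + 4b + c = 107
  25a + 5b + c = 165
  49a + 7b + c = 317
Solving the system yields a = 6, b = 4, c = -5.
So P(u) = 6u^2 + 4u - 5.
Then P(6) = 235.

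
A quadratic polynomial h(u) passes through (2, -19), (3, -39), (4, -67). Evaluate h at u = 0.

Write h(u) = au^2 + bu + c. Substituting each data point gives a linear system:
  4a + 2b + c = -19
  9a + 3b + c = -39
  16a + 4b + c = -67
Solving the system yields a = -4, b = 0, c = -3.
So h(u) = -4u^2 - 3.
Then h(0) = -3.

-3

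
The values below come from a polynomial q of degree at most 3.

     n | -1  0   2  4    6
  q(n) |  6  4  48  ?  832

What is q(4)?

The 4 known points determine the degree-3 polynomial uniquely.
Write q(n) = an^3 + bn^2 + cn + d. Substituting each data point gives a linear system:
  -a + b - c + d = 6
  d = 4
  8a + 4b + 2c + d = 48
  216a + 36b + 6c + d = 832
Solving the system yields a = 3, b = 5, c = 0, d = 4.
So q(n) = 3n^3 + 5n^2 + 4.
Then q(4) = 276.

276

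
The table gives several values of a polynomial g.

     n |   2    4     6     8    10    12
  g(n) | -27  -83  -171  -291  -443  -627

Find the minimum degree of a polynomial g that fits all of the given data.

Forward differences of the values at n = 2, 4, 6, 8, 10, 12:
  g  : -27  -83  -171  -291  -443  -627
  Δ  : -56  -88  -120  -152  -184
  Δ^2: -32  -32  -32  -32
  Δ^3: 0  0  0
  Δ^4: 0  0
  Δ^5: 0
The second differences are constant (-32) and nonzero, while all higher differences vanish, so the minimal degree is 2.

2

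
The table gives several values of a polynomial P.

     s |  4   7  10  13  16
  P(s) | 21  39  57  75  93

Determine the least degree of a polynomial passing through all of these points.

1

Forward differences of the values at s = 4, 7, 10, 13, 16:
  P  : 21  39  57  75  93
  Δ  : 18  18  18  18
  Δ^2: 0  0  0
  Δ^3: 0  0
  Δ^4: 0
The first differences are constant (18) and nonzero, while all higher differences vanish, so the minimal degree is 1.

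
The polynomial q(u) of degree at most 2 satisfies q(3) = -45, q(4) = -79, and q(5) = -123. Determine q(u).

q(u) = -5u^2 + u - 3

Write q(u) = au^2 + bu + c. Substituting each data point gives a linear system:
  9a + 3b + c = -45
  16a + 4b + c = -79
  25a + 5b + c = -123
Solving the system yields a = -5, b = 1, c = -3.
So q(u) = -5u^2 + u - 3.
Check: q(5) = -123. ✓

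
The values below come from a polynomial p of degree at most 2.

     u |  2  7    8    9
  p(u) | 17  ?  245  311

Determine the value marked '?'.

187

The 3 known points determine the degree-2 polynomial uniquely.
Write p(u) = au^2 + bu + c. Substituting each data point gives a linear system:
  4a + 2b + c = 17
  64a + 8b + c = 245
  81a + 9b + c = 311
Solving the system yields a = 4, b = -2, c = 5.
So p(u) = 4u² - 2u + 5.
Then p(7) = 187.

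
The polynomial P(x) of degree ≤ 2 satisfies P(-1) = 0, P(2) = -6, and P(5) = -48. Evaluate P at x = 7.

Forward differences of the values at x = -1, 2, 5:
  P  : 0  -6  -48
  Δ  : -6  -42
  Δ^2: -36
The second differences are constant, confirming degree 2.
Interpolating (Newton forward form) and evaluating at x = 7 gives P(7) = -96.

-96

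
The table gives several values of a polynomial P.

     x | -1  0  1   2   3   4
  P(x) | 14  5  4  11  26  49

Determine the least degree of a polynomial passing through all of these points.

Forward differences of the values at x = -1, 0, 1, 2, 3, 4:
  P  : 14  5  4  11  26  49
  Δ  : -9  -1  7  15  23
  Δ^2: 8  8  8  8
  Δ^3: 0  0  0
  Δ^4: 0  0
  Δ^5: 0
The second differences are constant (8) and nonzero, while all higher differences vanish, so the minimal degree is 2.

2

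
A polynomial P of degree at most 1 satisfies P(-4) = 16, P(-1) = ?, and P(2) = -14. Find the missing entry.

The 2 known points determine the degree-1 polynomial uniquely.
Write P(t) = at + b. Substituting each data point gives a linear system:
  -4a + b = 16
  2a + b = -14
Solving the system yields a = -5, b = -4.
So P(t) = -5t - 4.
Then P(-1) = 1.

1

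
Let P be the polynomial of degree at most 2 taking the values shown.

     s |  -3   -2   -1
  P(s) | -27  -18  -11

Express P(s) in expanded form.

P(s) = -s^2 + 4s - 6

Using the Lagrange interpolation formula with nodes -3, -2, -1:
  L_0(s) = (s + 2)(s + 1) / 2
  L_1(s) = (s + 3)(s + 1) / -1
  L_2(s) = (s + 3)(s + 2) / 2
Then P(s) = -27·L_0(s) - 18·L_1(s) - 11·L_2(s).
Expanding and collecting terms gives P(s) = -s^2 + 4s - 6.
Check: P(-3) = -27. ✓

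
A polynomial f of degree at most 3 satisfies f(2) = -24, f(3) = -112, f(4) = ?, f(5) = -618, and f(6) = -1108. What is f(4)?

The 4 known points determine the degree-3 polynomial uniquely.
Write f(u) = au^3 + bu^2 + cu + d. Substituting each data point gives a linear system:
  8a + 4b + 2c + d = -24
  27a + 9b + 3c + d = -112
  125a + 25b + 5c + d = -618
  216a + 36b + 6c + d = -1108
Solving the system yields a = -6, b = 5, c = 1, d = 2.
So f(u) = -6u^3 + 5u^2 + u + 2.
Then f(4) = -298.

-298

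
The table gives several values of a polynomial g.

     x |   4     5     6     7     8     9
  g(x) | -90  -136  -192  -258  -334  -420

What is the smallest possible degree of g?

2

Forward differences of the values at x = 4, 5, 6, 7, 8, 9:
  g  : -90  -136  -192  -258  -334  -420
  Δ  : -46  -56  -66  -76  -86
  Δ^2: -10  -10  -10  -10
  Δ^3: 0  0  0
  Δ^4: 0  0
  Δ^5: 0
The second differences are constant (-10) and nonzero, while all higher differences vanish, so the minimal degree is 2.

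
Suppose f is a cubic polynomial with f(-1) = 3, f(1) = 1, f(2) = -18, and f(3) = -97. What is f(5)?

-579

Write f(x) = ax^3 + bx^2 + cx + d. Substituting each data point gives a linear system:
  -a + b - c + d = 3
  a + b + c + d = 1
  8a + 4b + 2c + d = -18
  27a + 9b + 3c + d = -97
Solving the system yields a = -6, b = 6, c = 5, d = -4.
So f(x) = -6x^3 + 6x^2 + 5x - 4.
Then f(5) = -579.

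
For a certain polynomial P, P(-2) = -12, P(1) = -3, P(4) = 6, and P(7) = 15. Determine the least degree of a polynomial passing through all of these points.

1

Forward differences of the values at s = -2, 1, 4, 7:
  P  : -12  -3  6  15
  Δ  : 9  9  9
  Δ^2: 0  0
  Δ^3: 0
The first differences are constant (9) and nonzero, while all higher differences vanish, so the minimal degree is 1.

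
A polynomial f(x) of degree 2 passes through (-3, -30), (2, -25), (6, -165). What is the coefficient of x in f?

-3

Write f(x) = ax^2 + bx + c. Substituting each data point gives a linear system:
  9a - 3b + c = -30
  4a + 2b + c = -25
  36a + 6b + c = -165
Solving the system yields a = -4, b = -3, c = -3.
So f(x) = -4x^2 - 3x - 3.
The coefficient of x is -3.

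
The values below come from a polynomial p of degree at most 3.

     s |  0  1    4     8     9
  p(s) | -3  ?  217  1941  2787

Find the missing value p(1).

-5

The 4 known points determine the degree-3 polynomial uniquely.
Write p(s) = as^3 + bs^2 + cs + d. Substituting each data point gives a linear system:
  d = -3
  64a + 16b + 4c + d = 217
  512a + 64b + 8c + d = 1941
  729a + 81b + 9c + d = 2787
Solving the system yields a = 4, b = -1, c = -5, d = -3.
So p(s) = 4s^3 - s^2 - 5s - 3.
Then p(1) = -5.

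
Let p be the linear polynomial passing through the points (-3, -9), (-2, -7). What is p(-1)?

-5

Write p(x) = ax + b. Substituting each data point gives a linear system:
  -3a + b = -9
  -2a + b = -7
Solving the system yields a = 2, b = -3.
So p(x) = 2x - 3.
Then p(-1) = -5.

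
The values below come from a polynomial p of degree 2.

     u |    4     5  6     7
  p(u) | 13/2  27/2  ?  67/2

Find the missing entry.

The 3 known points determine the degree-2 polynomial uniquely.
Write p(u) = au^2 + bu + c. Substituting each data point gives a linear system:
  16a + 4b + c = 13/2
  25a + 5b + c = 27/2
  49a + 7b + c = 67/2
Solving the system yields a = 1, b = -2, c = -3/2.
So p(u) = u^2 - 2u - 3/2.
Then p(6) = 45/2.

45/2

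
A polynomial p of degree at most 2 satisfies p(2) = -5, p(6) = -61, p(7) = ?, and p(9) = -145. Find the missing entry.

The 3 known points determine the degree-2 polynomial uniquely.
Write p(t) = at^2 + bt + c. Substituting each data point gives a linear system:
  4a + 2b + c = -5
  36a + 6b + c = -61
  81a + 9b + c = -145
Solving the system yields a = -2, b = 2, c = -1.
So p(t) = -2t² + 2t - 1.
Then p(7) = -85.

-85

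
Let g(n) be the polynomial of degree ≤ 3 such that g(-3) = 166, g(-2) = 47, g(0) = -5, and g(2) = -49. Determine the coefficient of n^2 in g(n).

1

Write g(n) = an^3 + bn^2 + cn + d. Substituting each data point gives a linear system:
  -27a + 9b - 3c + d = 166
  -8a + 4b - 2c + d = 47
  d = -5
  8a + 4b + 2c + d = -49
Solving the system yields a = -6, b = 1, c = 0, d = -5.
So g(n) = -6n³ + n² - 5.
The coefficient of n^2 is 1.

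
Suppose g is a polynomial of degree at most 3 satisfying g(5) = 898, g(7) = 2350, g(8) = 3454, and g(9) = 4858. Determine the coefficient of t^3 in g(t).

6

Write g(t) = at^3 + bt^2 + ct + d. Substituting each data point gives a linear system:
  125a + 25b + 5c + d = 898
  343a + 49b + 7c + d = 2350
  512a + 64b + 8c + d = 3454
  729a + 81b + 9c + d = 4858
Solving the system yields a = 6, b = 6, c = 0, d = -2.
So g(t) = 6t^3 + 6t^2 - 2.
The leading coefficient is 6.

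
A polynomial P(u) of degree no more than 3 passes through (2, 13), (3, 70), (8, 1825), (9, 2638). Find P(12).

6433

Using the Lagrange interpolation formula with nodes 2, 3, 8, 9:
  L_0(u) = (u - 3)(u - 8)(u - 9) / -42
  L_1(u) = (u - 2)(u - 8)(u - 9) / 30
  L_2(u) = (u - 2)(u - 3)(u - 9) / -30
  L_3(u) = (u - 2)(u - 3)(u - 8) / 42
Then P(u) = 13·L_0(u) + 70·L_1(u) + 1825·L_2(u) + 2638·L_3(u).
Expanding and collecting terms gives P(u) = 4u³ - 3u² - 4u + 1.
Evaluating at u = 12: P(12) = 6433.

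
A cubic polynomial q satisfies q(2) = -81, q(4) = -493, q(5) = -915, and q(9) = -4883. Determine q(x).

Write q(x) = ax^3 + bx^2 + cx + d. Substituting each data point gives a linear system:
  8a + 4b + 2c + d = -81
  64a + 16b + 4c + d = -493
  125a + 25b + 5c + d = -915
  729a + 81b + 9c + d = -4883
Solving the system yields a = -6, b = -6, c = -2, d = -5.
So q(x) = -6x^3 - 6x^2 - 2x - 5.
Check: q(2) = -81. ✓

q(x) = -6x^3 - 6x^2 - 2x - 5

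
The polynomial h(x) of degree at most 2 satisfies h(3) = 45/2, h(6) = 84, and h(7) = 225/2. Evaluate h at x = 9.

Write h(x) = ax^2 + bx + c. Substituting each data point gives a linear system:
  9a + 3b + c = 45/2
  36a + 6b + c = 84
  49a + 7b + c = 225/2
Solving the system yields a = 2, b = 5/2, c = -3.
So h(x) = 2x^2 + (5/2)x - 3.
Then h(9) = 363/2.

363/2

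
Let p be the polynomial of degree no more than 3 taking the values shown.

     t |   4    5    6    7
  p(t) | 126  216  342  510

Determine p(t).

Write p(t) = at^3 + bt^2 + ct + d. Substituting each data point gives a linear system:
  64a + 16b + 4c + d = 126
  125a + 25b + 5c + d = 216
  216a + 36b + 6c + d = 342
  343a + 49b + 7c + d = 510
Solving the system yields a = 1, b = 3, c = 2, d = 6.
So p(t) = t^3 + 3t^2 + 2t + 6.
Check: p(6) = 342. ✓

p(t) = t^3 + 3t^2 + 2t + 6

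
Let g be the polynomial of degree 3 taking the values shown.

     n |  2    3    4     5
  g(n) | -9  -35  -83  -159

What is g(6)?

-269

Write g(n) = an^3 + bn^2 + cn + d. Substituting each data point gives a linear system:
  8a + 4b + 2c + d = -9
  27a + 9b + 3c + d = -35
  64a + 16b + 4c + d = -83
  125a + 25b + 5c + d = -159
Solving the system yields a = -1, b = -2, c = 3, d = 1.
So g(n) = -n^3 - 2n^2 + 3n + 1.
Then g(6) = -269.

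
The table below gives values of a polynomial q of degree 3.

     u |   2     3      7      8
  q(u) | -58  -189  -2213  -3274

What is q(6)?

-1410

Write q(u) = au^3 + bu^2 + cu + d. Substituting each data point gives a linear system:
  8a + 4b + 2c + d = -58
  27a + 9b + 3c + d = -189
  343a + 49b + 7c + d = -2213
  512a + 64b + 8c + d = -3274
Solving the system yields a = -6, b = -3, c = -2, d = 6.
So q(u) = -6u^3 - 3u^2 - 2u + 6.
Then q(6) = -1410.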